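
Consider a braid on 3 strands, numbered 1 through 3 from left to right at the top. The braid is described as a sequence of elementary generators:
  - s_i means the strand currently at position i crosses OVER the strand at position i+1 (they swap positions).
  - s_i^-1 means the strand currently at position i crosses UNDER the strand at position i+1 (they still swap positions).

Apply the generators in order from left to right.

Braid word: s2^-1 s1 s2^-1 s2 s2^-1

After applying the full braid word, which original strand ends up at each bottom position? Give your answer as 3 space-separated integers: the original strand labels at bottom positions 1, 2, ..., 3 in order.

Gen 1 (s2^-1): strand 2 crosses under strand 3. Perm now: [1 3 2]
Gen 2 (s1): strand 1 crosses over strand 3. Perm now: [3 1 2]
Gen 3 (s2^-1): strand 1 crosses under strand 2. Perm now: [3 2 1]
Gen 4 (s2): strand 2 crosses over strand 1. Perm now: [3 1 2]
Gen 5 (s2^-1): strand 1 crosses under strand 2. Perm now: [3 2 1]

Answer: 3 2 1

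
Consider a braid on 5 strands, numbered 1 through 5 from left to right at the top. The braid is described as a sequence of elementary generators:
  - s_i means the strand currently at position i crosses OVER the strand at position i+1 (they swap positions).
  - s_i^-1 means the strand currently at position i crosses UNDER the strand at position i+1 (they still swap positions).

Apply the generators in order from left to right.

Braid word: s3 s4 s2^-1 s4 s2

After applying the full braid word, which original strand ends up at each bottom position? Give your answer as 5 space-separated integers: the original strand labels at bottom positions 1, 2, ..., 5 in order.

Gen 1 (s3): strand 3 crosses over strand 4. Perm now: [1 2 4 3 5]
Gen 2 (s4): strand 3 crosses over strand 5. Perm now: [1 2 4 5 3]
Gen 3 (s2^-1): strand 2 crosses under strand 4. Perm now: [1 4 2 5 3]
Gen 4 (s4): strand 5 crosses over strand 3. Perm now: [1 4 2 3 5]
Gen 5 (s2): strand 4 crosses over strand 2. Perm now: [1 2 4 3 5]

Answer: 1 2 4 3 5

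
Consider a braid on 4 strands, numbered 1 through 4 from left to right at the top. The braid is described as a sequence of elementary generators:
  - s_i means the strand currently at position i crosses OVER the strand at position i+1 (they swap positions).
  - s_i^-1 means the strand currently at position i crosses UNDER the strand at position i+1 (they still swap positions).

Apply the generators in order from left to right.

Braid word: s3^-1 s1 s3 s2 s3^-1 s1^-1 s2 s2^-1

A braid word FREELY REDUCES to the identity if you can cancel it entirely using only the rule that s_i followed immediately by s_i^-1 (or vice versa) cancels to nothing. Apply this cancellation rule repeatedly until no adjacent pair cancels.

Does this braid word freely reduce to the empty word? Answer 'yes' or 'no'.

Gen 1 (s3^-1): push. Stack: [s3^-1]
Gen 2 (s1): push. Stack: [s3^-1 s1]
Gen 3 (s3): push. Stack: [s3^-1 s1 s3]
Gen 4 (s2): push. Stack: [s3^-1 s1 s3 s2]
Gen 5 (s3^-1): push. Stack: [s3^-1 s1 s3 s2 s3^-1]
Gen 6 (s1^-1): push. Stack: [s3^-1 s1 s3 s2 s3^-1 s1^-1]
Gen 7 (s2): push. Stack: [s3^-1 s1 s3 s2 s3^-1 s1^-1 s2]
Gen 8 (s2^-1): cancels prior s2. Stack: [s3^-1 s1 s3 s2 s3^-1 s1^-1]
Reduced word: s3^-1 s1 s3 s2 s3^-1 s1^-1

Answer: no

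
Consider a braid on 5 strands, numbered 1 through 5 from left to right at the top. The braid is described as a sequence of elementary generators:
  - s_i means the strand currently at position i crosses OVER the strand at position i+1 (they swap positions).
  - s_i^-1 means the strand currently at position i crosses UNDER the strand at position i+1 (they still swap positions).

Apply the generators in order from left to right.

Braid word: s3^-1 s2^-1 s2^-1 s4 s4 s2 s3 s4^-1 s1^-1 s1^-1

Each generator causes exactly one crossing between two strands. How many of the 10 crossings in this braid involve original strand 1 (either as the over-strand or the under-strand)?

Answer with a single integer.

Gen 1: crossing 3x4. Involves strand 1? no. Count so far: 0
Gen 2: crossing 2x4. Involves strand 1? no. Count so far: 0
Gen 3: crossing 4x2. Involves strand 1? no. Count so far: 0
Gen 4: crossing 3x5. Involves strand 1? no. Count so far: 0
Gen 5: crossing 5x3. Involves strand 1? no. Count so far: 0
Gen 6: crossing 2x4. Involves strand 1? no. Count so far: 0
Gen 7: crossing 2x3. Involves strand 1? no. Count so far: 0
Gen 8: crossing 2x5. Involves strand 1? no. Count so far: 0
Gen 9: crossing 1x4. Involves strand 1? yes. Count so far: 1
Gen 10: crossing 4x1. Involves strand 1? yes. Count so far: 2

Answer: 2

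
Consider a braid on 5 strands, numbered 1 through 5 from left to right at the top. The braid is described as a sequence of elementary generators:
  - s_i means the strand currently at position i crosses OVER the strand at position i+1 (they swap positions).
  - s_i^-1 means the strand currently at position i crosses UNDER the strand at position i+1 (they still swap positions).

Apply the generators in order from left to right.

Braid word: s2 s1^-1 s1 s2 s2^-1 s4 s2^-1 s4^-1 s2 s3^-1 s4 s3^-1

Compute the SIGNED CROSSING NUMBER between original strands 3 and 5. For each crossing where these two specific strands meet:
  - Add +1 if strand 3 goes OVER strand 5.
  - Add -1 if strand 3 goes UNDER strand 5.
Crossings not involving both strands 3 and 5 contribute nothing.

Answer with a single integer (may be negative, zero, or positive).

Gen 1: crossing 2x3. Both 3&5? no. Sum: 0
Gen 2: crossing 1x3. Both 3&5? no. Sum: 0
Gen 3: crossing 3x1. Both 3&5? no. Sum: 0
Gen 4: crossing 3x2. Both 3&5? no. Sum: 0
Gen 5: crossing 2x3. Both 3&5? no. Sum: 0
Gen 6: crossing 4x5. Both 3&5? no. Sum: 0
Gen 7: crossing 3x2. Both 3&5? no. Sum: 0
Gen 8: crossing 5x4. Both 3&5? no. Sum: 0
Gen 9: crossing 2x3. Both 3&5? no. Sum: 0
Gen 10: crossing 2x4. Both 3&5? no. Sum: 0
Gen 11: crossing 2x5. Both 3&5? no. Sum: 0
Gen 12: crossing 4x5. Both 3&5? no. Sum: 0

Answer: 0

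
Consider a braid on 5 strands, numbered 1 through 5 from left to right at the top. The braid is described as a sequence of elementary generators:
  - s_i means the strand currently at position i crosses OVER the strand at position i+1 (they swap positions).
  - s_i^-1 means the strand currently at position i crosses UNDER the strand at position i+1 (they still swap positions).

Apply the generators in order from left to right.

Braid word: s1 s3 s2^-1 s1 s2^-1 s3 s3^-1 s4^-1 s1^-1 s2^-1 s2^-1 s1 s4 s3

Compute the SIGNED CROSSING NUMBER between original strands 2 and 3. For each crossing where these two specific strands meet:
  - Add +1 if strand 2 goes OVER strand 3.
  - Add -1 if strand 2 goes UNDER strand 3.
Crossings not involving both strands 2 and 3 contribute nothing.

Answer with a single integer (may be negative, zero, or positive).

Gen 1: crossing 1x2. Both 2&3? no. Sum: 0
Gen 2: crossing 3x4. Both 2&3? no. Sum: 0
Gen 3: crossing 1x4. Both 2&3? no. Sum: 0
Gen 4: crossing 2x4. Both 2&3? no. Sum: 0
Gen 5: crossing 2x1. Both 2&3? no. Sum: 0
Gen 6: 2 over 3. Both 2&3? yes. Contrib: +1. Sum: 1
Gen 7: 3 under 2. Both 2&3? yes. Contrib: +1. Sum: 2
Gen 8: crossing 3x5. Both 2&3? no. Sum: 2
Gen 9: crossing 4x1. Both 2&3? no. Sum: 2
Gen 10: crossing 4x2. Both 2&3? no. Sum: 2
Gen 11: crossing 2x4. Both 2&3? no. Sum: 2
Gen 12: crossing 1x4. Both 2&3? no. Sum: 2
Gen 13: crossing 5x3. Both 2&3? no. Sum: 2
Gen 14: 2 over 3. Both 2&3? yes. Contrib: +1. Sum: 3

Answer: 3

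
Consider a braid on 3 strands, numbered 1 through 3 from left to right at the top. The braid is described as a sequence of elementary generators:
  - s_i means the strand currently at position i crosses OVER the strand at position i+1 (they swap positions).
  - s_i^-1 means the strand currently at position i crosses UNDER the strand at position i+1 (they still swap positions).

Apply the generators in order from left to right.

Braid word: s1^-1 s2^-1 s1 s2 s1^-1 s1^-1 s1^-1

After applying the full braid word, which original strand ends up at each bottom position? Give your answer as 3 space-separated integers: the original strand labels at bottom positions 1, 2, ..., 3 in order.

Answer: 1 3 2

Derivation:
Gen 1 (s1^-1): strand 1 crosses under strand 2. Perm now: [2 1 3]
Gen 2 (s2^-1): strand 1 crosses under strand 3. Perm now: [2 3 1]
Gen 3 (s1): strand 2 crosses over strand 3. Perm now: [3 2 1]
Gen 4 (s2): strand 2 crosses over strand 1. Perm now: [3 1 2]
Gen 5 (s1^-1): strand 3 crosses under strand 1. Perm now: [1 3 2]
Gen 6 (s1^-1): strand 1 crosses under strand 3. Perm now: [3 1 2]
Gen 7 (s1^-1): strand 3 crosses under strand 1. Perm now: [1 3 2]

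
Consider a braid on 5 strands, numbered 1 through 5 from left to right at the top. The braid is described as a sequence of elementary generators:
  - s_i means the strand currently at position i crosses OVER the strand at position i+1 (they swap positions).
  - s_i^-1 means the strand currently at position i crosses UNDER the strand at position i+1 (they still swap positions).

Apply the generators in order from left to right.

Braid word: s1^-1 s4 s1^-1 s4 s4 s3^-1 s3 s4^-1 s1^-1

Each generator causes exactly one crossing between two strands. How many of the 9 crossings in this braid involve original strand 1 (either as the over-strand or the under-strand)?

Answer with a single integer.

Gen 1: crossing 1x2. Involves strand 1? yes. Count so far: 1
Gen 2: crossing 4x5. Involves strand 1? no. Count so far: 1
Gen 3: crossing 2x1. Involves strand 1? yes. Count so far: 2
Gen 4: crossing 5x4. Involves strand 1? no. Count so far: 2
Gen 5: crossing 4x5. Involves strand 1? no. Count so far: 2
Gen 6: crossing 3x5. Involves strand 1? no. Count so far: 2
Gen 7: crossing 5x3. Involves strand 1? no. Count so far: 2
Gen 8: crossing 5x4. Involves strand 1? no. Count so far: 2
Gen 9: crossing 1x2. Involves strand 1? yes. Count so far: 3

Answer: 3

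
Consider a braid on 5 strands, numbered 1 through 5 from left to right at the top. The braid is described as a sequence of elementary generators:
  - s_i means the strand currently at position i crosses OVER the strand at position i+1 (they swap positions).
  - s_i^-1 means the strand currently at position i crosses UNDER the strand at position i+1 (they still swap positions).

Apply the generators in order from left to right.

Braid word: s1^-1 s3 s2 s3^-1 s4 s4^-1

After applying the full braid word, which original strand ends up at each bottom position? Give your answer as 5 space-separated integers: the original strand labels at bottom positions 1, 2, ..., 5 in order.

Answer: 2 4 3 1 5

Derivation:
Gen 1 (s1^-1): strand 1 crosses under strand 2. Perm now: [2 1 3 4 5]
Gen 2 (s3): strand 3 crosses over strand 4. Perm now: [2 1 4 3 5]
Gen 3 (s2): strand 1 crosses over strand 4. Perm now: [2 4 1 3 5]
Gen 4 (s3^-1): strand 1 crosses under strand 3. Perm now: [2 4 3 1 5]
Gen 5 (s4): strand 1 crosses over strand 5. Perm now: [2 4 3 5 1]
Gen 6 (s4^-1): strand 5 crosses under strand 1. Perm now: [2 4 3 1 5]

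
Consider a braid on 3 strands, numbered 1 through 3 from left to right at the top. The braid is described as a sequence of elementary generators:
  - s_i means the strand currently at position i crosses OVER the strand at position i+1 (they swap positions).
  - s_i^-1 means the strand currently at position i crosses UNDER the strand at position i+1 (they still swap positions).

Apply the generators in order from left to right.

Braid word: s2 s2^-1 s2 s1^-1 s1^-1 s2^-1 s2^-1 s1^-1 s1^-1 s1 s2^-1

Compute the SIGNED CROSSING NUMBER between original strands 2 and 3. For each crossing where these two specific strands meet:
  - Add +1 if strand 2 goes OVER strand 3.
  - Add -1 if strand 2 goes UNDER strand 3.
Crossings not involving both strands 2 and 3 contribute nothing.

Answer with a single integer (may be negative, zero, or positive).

Answer: 3

Derivation:
Gen 1: 2 over 3. Both 2&3? yes. Contrib: +1. Sum: 1
Gen 2: 3 under 2. Both 2&3? yes. Contrib: +1. Sum: 2
Gen 3: 2 over 3. Both 2&3? yes. Contrib: +1. Sum: 3
Gen 4: crossing 1x3. Both 2&3? no. Sum: 3
Gen 5: crossing 3x1. Both 2&3? no. Sum: 3
Gen 6: 3 under 2. Both 2&3? yes. Contrib: +1. Sum: 4
Gen 7: 2 under 3. Both 2&3? yes. Contrib: -1. Sum: 3
Gen 8: crossing 1x3. Both 2&3? no. Sum: 3
Gen 9: crossing 3x1. Both 2&3? no. Sum: 3
Gen 10: crossing 1x3. Both 2&3? no. Sum: 3
Gen 11: crossing 1x2. Both 2&3? no. Sum: 3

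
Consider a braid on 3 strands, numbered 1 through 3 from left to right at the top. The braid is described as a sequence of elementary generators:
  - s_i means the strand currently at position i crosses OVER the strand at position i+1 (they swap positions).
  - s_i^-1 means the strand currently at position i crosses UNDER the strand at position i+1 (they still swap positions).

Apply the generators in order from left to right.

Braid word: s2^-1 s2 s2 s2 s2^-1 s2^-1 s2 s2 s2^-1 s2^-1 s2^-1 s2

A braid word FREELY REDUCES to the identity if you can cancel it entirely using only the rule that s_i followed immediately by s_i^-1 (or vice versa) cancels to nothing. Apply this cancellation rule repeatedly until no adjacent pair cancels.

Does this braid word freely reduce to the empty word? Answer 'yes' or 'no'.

Gen 1 (s2^-1): push. Stack: [s2^-1]
Gen 2 (s2): cancels prior s2^-1. Stack: []
Gen 3 (s2): push. Stack: [s2]
Gen 4 (s2): push. Stack: [s2 s2]
Gen 5 (s2^-1): cancels prior s2. Stack: [s2]
Gen 6 (s2^-1): cancels prior s2. Stack: []
Gen 7 (s2): push. Stack: [s2]
Gen 8 (s2): push. Stack: [s2 s2]
Gen 9 (s2^-1): cancels prior s2. Stack: [s2]
Gen 10 (s2^-1): cancels prior s2. Stack: []
Gen 11 (s2^-1): push. Stack: [s2^-1]
Gen 12 (s2): cancels prior s2^-1. Stack: []
Reduced word: (empty)

Answer: yes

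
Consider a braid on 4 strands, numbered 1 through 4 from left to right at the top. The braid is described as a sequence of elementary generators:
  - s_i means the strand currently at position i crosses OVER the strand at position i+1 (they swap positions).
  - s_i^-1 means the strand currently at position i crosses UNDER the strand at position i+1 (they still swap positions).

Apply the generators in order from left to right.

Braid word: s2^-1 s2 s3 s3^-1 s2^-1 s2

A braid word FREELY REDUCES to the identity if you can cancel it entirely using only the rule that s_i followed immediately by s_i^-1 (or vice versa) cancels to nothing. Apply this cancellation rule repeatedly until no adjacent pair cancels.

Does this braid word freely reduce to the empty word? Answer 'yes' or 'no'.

Gen 1 (s2^-1): push. Stack: [s2^-1]
Gen 2 (s2): cancels prior s2^-1. Stack: []
Gen 3 (s3): push. Stack: [s3]
Gen 4 (s3^-1): cancels prior s3. Stack: []
Gen 5 (s2^-1): push. Stack: [s2^-1]
Gen 6 (s2): cancels prior s2^-1. Stack: []
Reduced word: (empty)

Answer: yes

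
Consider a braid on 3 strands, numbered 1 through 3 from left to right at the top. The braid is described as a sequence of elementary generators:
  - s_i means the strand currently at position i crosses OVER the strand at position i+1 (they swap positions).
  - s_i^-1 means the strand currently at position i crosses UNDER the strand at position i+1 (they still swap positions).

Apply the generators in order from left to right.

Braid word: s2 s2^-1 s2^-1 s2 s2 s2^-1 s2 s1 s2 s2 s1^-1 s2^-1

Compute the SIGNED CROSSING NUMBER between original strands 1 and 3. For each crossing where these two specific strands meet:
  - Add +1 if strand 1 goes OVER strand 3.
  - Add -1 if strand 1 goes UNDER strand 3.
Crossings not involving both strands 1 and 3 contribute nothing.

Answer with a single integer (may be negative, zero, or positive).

Gen 1: crossing 2x3. Both 1&3? no. Sum: 0
Gen 2: crossing 3x2. Both 1&3? no. Sum: 0
Gen 3: crossing 2x3. Both 1&3? no. Sum: 0
Gen 4: crossing 3x2. Both 1&3? no. Sum: 0
Gen 5: crossing 2x3. Both 1&3? no. Sum: 0
Gen 6: crossing 3x2. Both 1&3? no. Sum: 0
Gen 7: crossing 2x3. Both 1&3? no. Sum: 0
Gen 8: 1 over 3. Both 1&3? yes. Contrib: +1. Sum: 1
Gen 9: crossing 1x2. Both 1&3? no. Sum: 1
Gen 10: crossing 2x1. Both 1&3? no. Sum: 1
Gen 11: 3 under 1. Both 1&3? yes. Contrib: +1. Sum: 2
Gen 12: crossing 3x2. Both 1&3? no. Sum: 2

Answer: 2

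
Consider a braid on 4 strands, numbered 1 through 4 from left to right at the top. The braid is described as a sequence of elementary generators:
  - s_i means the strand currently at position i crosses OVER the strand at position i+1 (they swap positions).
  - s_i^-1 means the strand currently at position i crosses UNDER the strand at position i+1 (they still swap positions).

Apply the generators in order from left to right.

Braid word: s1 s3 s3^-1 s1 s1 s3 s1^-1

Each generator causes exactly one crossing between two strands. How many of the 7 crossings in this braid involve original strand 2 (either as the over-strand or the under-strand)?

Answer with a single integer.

Gen 1: crossing 1x2. Involves strand 2? yes. Count so far: 1
Gen 2: crossing 3x4. Involves strand 2? no. Count so far: 1
Gen 3: crossing 4x3. Involves strand 2? no. Count so far: 1
Gen 4: crossing 2x1. Involves strand 2? yes. Count so far: 2
Gen 5: crossing 1x2. Involves strand 2? yes. Count so far: 3
Gen 6: crossing 3x4. Involves strand 2? no. Count so far: 3
Gen 7: crossing 2x1. Involves strand 2? yes. Count so far: 4

Answer: 4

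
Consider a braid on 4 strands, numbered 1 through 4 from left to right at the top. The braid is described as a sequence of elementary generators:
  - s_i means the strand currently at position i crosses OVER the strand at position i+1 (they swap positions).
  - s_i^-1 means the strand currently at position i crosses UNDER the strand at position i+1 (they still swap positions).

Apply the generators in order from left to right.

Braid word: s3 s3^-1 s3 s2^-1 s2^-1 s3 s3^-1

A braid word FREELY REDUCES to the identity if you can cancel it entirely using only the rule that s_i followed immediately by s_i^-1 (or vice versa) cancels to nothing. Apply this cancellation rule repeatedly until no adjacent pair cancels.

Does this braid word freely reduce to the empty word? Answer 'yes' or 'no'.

Answer: no

Derivation:
Gen 1 (s3): push. Stack: [s3]
Gen 2 (s3^-1): cancels prior s3. Stack: []
Gen 3 (s3): push. Stack: [s3]
Gen 4 (s2^-1): push. Stack: [s3 s2^-1]
Gen 5 (s2^-1): push. Stack: [s3 s2^-1 s2^-1]
Gen 6 (s3): push. Stack: [s3 s2^-1 s2^-1 s3]
Gen 7 (s3^-1): cancels prior s3. Stack: [s3 s2^-1 s2^-1]
Reduced word: s3 s2^-1 s2^-1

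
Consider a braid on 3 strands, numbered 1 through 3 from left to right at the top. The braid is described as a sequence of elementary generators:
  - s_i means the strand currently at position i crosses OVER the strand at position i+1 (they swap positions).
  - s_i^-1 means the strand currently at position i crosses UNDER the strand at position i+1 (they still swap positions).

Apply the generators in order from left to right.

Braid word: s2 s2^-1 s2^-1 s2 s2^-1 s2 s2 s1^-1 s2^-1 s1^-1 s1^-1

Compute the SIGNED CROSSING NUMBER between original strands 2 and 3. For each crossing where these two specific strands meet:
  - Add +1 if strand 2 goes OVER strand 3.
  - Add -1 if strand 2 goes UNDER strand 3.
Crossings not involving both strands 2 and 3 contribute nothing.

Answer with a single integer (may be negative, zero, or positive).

Gen 1: 2 over 3. Both 2&3? yes. Contrib: +1. Sum: 1
Gen 2: 3 under 2. Both 2&3? yes. Contrib: +1. Sum: 2
Gen 3: 2 under 3. Both 2&3? yes. Contrib: -1. Sum: 1
Gen 4: 3 over 2. Both 2&3? yes. Contrib: -1. Sum: 0
Gen 5: 2 under 3. Both 2&3? yes. Contrib: -1. Sum: -1
Gen 6: 3 over 2. Both 2&3? yes. Contrib: -1. Sum: -2
Gen 7: 2 over 3. Both 2&3? yes. Contrib: +1. Sum: -1
Gen 8: crossing 1x3. Both 2&3? no. Sum: -1
Gen 9: crossing 1x2. Both 2&3? no. Sum: -1
Gen 10: 3 under 2. Both 2&3? yes. Contrib: +1. Sum: 0
Gen 11: 2 under 3. Both 2&3? yes. Contrib: -1. Sum: -1

Answer: -1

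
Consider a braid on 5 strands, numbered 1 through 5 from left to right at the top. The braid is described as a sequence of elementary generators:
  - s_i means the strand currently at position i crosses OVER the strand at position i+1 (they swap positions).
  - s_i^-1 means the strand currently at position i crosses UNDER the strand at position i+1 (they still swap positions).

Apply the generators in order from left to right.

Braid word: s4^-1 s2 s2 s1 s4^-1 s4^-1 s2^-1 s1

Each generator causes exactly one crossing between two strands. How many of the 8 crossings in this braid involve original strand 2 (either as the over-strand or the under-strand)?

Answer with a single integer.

Answer: 4

Derivation:
Gen 1: crossing 4x5. Involves strand 2? no. Count so far: 0
Gen 2: crossing 2x3. Involves strand 2? yes. Count so far: 1
Gen 3: crossing 3x2. Involves strand 2? yes. Count so far: 2
Gen 4: crossing 1x2. Involves strand 2? yes. Count so far: 3
Gen 5: crossing 5x4. Involves strand 2? no. Count so far: 3
Gen 6: crossing 4x5. Involves strand 2? no. Count so far: 3
Gen 7: crossing 1x3. Involves strand 2? no. Count so far: 3
Gen 8: crossing 2x3. Involves strand 2? yes. Count so far: 4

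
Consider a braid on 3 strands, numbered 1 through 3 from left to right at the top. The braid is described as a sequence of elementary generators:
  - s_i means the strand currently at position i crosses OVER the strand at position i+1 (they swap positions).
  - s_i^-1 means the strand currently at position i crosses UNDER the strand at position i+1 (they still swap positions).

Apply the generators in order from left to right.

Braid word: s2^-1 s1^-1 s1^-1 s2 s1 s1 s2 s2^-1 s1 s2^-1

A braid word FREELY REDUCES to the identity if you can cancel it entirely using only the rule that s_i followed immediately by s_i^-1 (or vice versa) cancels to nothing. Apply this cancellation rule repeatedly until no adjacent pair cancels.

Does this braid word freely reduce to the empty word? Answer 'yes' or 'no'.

Gen 1 (s2^-1): push. Stack: [s2^-1]
Gen 2 (s1^-1): push. Stack: [s2^-1 s1^-1]
Gen 3 (s1^-1): push. Stack: [s2^-1 s1^-1 s1^-1]
Gen 4 (s2): push. Stack: [s2^-1 s1^-1 s1^-1 s2]
Gen 5 (s1): push. Stack: [s2^-1 s1^-1 s1^-1 s2 s1]
Gen 6 (s1): push. Stack: [s2^-1 s1^-1 s1^-1 s2 s1 s1]
Gen 7 (s2): push. Stack: [s2^-1 s1^-1 s1^-1 s2 s1 s1 s2]
Gen 8 (s2^-1): cancels prior s2. Stack: [s2^-1 s1^-1 s1^-1 s2 s1 s1]
Gen 9 (s1): push. Stack: [s2^-1 s1^-1 s1^-1 s2 s1 s1 s1]
Gen 10 (s2^-1): push. Stack: [s2^-1 s1^-1 s1^-1 s2 s1 s1 s1 s2^-1]
Reduced word: s2^-1 s1^-1 s1^-1 s2 s1 s1 s1 s2^-1

Answer: no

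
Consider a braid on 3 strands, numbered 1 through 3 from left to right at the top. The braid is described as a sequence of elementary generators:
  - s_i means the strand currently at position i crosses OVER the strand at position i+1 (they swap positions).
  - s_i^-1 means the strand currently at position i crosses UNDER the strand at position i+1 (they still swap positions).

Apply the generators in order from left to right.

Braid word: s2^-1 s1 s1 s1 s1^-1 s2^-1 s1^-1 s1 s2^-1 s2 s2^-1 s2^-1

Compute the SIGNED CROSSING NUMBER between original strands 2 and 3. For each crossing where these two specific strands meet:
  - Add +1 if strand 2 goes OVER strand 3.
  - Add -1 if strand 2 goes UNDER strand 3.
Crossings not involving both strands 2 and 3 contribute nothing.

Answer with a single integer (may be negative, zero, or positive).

Gen 1: 2 under 3. Both 2&3? yes. Contrib: -1. Sum: -1
Gen 2: crossing 1x3. Both 2&3? no. Sum: -1
Gen 3: crossing 3x1. Both 2&3? no. Sum: -1
Gen 4: crossing 1x3. Both 2&3? no. Sum: -1
Gen 5: crossing 3x1. Both 2&3? no. Sum: -1
Gen 6: 3 under 2. Both 2&3? yes. Contrib: +1. Sum: 0
Gen 7: crossing 1x2. Both 2&3? no. Sum: 0
Gen 8: crossing 2x1. Both 2&3? no. Sum: 0
Gen 9: 2 under 3. Both 2&3? yes. Contrib: -1. Sum: -1
Gen 10: 3 over 2. Both 2&3? yes. Contrib: -1. Sum: -2
Gen 11: 2 under 3. Both 2&3? yes. Contrib: -1. Sum: -3
Gen 12: 3 under 2. Both 2&3? yes. Contrib: +1. Sum: -2

Answer: -2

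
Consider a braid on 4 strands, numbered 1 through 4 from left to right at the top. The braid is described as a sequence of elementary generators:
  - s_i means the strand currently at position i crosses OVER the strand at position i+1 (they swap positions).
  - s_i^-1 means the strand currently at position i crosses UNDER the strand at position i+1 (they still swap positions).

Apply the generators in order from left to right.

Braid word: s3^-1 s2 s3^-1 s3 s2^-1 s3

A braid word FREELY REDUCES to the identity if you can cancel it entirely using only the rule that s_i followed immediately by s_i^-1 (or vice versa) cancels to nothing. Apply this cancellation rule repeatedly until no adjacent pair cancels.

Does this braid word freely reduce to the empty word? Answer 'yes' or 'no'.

Gen 1 (s3^-1): push. Stack: [s3^-1]
Gen 2 (s2): push. Stack: [s3^-1 s2]
Gen 3 (s3^-1): push. Stack: [s3^-1 s2 s3^-1]
Gen 4 (s3): cancels prior s3^-1. Stack: [s3^-1 s2]
Gen 5 (s2^-1): cancels prior s2. Stack: [s3^-1]
Gen 6 (s3): cancels prior s3^-1. Stack: []
Reduced word: (empty)

Answer: yes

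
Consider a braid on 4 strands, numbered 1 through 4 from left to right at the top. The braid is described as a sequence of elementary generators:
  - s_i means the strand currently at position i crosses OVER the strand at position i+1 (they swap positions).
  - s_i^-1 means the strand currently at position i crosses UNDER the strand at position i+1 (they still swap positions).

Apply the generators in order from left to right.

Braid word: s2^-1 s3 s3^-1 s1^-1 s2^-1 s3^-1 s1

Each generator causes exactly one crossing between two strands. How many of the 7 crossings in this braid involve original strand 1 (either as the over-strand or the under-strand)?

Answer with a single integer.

Answer: 3

Derivation:
Gen 1: crossing 2x3. Involves strand 1? no. Count so far: 0
Gen 2: crossing 2x4. Involves strand 1? no. Count so far: 0
Gen 3: crossing 4x2. Involves strand 1? no. Count so far: 0
Gen 4: crossing 1x3. Involves strand 1? yes. Count so far: 1
Gen 5: crossing 1x2. Involves strand 1? yes. Count so far: 2
Gen 6: crossing 1x4. Involves strand 1? yes. Count so far: 3
Gen 7: crossing 3x2. Involves strand 1? no. Count so far: 3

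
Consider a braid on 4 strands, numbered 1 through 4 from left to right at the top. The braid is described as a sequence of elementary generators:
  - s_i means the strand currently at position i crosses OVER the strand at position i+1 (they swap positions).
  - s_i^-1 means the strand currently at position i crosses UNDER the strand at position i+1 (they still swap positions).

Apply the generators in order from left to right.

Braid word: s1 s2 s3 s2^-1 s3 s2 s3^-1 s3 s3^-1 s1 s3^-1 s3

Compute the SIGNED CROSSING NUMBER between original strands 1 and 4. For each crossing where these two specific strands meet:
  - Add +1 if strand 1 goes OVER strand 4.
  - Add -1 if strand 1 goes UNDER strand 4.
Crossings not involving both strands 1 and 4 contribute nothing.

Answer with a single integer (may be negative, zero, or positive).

Gen 1: crossing 1x2. Both 1&4? no. Sum: 0
Gen 2: crossing 1x3. Both 1&4? no. Sum: 0
Gen 3: 1 over 4. Both 1&4? yes. Contrib: +1. Sum: 1
Gen 4: crossing 3x4. Both 1&4? no. Sum: 1
Gen 5: crossing 3x1. Both 1&4? no. Sum: 1
Gen 6: 4 over 1. Both 1&4? yes. Contrib: -1. Sum: 0
Gen 7: crossing 4x3. Both 1&4? no. Sum: 0
Gen 8: crossing 3x4. Both 1&4? no. Sum: 0
Gen 9: crossing 4x3. Both 1&4? no. Sum: 0
Gen 10: crossing 2x1. Both 1&4? no. Sum: 0
Gen 11: crossing 3x4. Both 1&4? no. Sum: 0
Gen 12: crossing 4x3. Both 1&4? no. Sum: 0

Answer: 0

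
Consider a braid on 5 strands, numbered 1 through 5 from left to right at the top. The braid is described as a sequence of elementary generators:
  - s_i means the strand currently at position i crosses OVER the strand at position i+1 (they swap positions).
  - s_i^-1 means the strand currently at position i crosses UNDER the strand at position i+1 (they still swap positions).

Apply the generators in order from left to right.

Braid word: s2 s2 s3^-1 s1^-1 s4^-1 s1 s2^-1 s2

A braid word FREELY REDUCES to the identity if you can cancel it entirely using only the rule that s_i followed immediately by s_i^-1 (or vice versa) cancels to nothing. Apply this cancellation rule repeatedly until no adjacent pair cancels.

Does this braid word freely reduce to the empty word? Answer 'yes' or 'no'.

Answer: no

Derivation:
Gen 1 (s2): push. Stack: [s2]
Gen 2 (s2): push. Stack: [s2 s2]
Gen 3 (s3^-1): push. Stack: [s2 s2 s3^-1]
Gen 4 (s1^-1): push. Stack: [s2 s2 s3^-1 s1^-1]
Gen 5 (s4^-1): push. Stack: [s2 s2 s3^-1 s1^-1 s4^-1]
Gen 6 (s1): push. Stack: [s2 s2 s3^-1 s1^-1 s4^-1 s1]
Gen 7 (s2^-1): push. Stack: [s2 s2 s3^-1 s1^-1 s4^-1 s1 s2^-1]
Gen 8 (s2): cancels prior s2^-1. Stack: [s2 s2 s3^-1 s1^-1 s4^-1 s1]
Reduced word: s2 s2 s3^-1 s1^-1 s4^-1 s1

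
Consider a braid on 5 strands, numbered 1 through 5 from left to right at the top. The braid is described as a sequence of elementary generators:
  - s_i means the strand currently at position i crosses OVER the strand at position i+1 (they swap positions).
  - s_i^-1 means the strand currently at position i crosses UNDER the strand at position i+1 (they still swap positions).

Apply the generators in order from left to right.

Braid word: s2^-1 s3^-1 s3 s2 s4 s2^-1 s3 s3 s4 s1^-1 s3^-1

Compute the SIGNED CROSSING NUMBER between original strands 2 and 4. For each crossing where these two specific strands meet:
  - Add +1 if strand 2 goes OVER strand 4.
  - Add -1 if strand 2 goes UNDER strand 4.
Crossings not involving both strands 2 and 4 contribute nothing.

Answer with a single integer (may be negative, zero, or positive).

Answer: -3

Derivation:
Gen 1: crossing 2x3. Both 2&4? no. Sum: 0
Gen 2: 2 under 4. Both 2&4? yes. Contrib: -1. Sum: -1
Gen 3: 4 over 2. Both 2&4? yes. Contrib: -1. Sum: -2
Gen 4: crossing 3x2. Both 2&4? no. Sum: -2
Gen 5: crossing 4x5. Both 2&4? no. Sum: -2
Gen 6: crossing 2x3. Both 2&4? no. Sum: -2
Gen 7: crossing 2x5. Both 2&4? no. Sum: -2
Gen 8: crossing 5x2. Both 2&4? no. Sum: -2
Gen 9: crossing 5x4. Both 2&4? no. Sum: -2
Gen 10: crossing 1x3. Both 2&4? no. Sum: -2
Gen 11: 2 under 4. Both 2&4? yes. Contrib: -1. Sum: -3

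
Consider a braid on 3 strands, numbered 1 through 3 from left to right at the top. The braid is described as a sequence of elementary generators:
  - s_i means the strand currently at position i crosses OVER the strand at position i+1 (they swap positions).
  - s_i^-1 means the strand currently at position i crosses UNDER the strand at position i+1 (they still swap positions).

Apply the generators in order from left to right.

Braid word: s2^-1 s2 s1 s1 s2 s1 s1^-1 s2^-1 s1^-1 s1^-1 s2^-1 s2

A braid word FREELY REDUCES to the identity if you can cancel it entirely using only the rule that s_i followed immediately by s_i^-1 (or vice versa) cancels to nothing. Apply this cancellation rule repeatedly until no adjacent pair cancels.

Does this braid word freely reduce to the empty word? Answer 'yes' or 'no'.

Answer: yes

Derivation:
Gen 1 (s2^-1): push. Stack: [s2^-1]
Gen 2 (s2): cancels prior s2^-1. Stack: []
Gen 3 (s1): push. Stack: [s1]
Gen 4 (s1): push. Stack: [s1 s1]
Gen 5 (s2): push. Stack: [s1 s1 s2]
Gen 6 (s1): push. Stack: [s1 s1 s2 s1]
Gen 7 (s1^-1): cancels prior s1. Stack: [s1 s1 s2]
Gen 8 (s2^-1): cancels prior s2. Stack: [s1 s1]
Gen 9 (s1^-1): cancels prior s1. Stack: [s1]
Gen 10 (s1^-1): cancels prior s1. Stack: []
Gen 11 (s2^-1): push. Stack: [s2^-1]
Gen 12 (s2): cancels prior s2^-1. Stack: []
Reduced word: (empty)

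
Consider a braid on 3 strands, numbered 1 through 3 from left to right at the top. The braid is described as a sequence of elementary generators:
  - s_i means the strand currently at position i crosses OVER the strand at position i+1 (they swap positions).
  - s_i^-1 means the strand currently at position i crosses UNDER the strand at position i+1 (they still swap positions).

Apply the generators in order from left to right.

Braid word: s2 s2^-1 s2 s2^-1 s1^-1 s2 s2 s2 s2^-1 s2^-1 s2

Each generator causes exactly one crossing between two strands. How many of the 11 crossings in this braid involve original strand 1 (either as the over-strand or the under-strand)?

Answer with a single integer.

Gen 1: crossing 2x3. Involves strand 1? no. Count so far: 0
Gen 2: crossing 3x2. Involves strand 1? no. Count so far: 0
Gen 3: crossing 2x3. Involves strand 1? no. Count so far: 0
Gen 4: crossing 3x2. Involves strand 1? no. Count so far: 0
Gen 5: crossing 1x2. Involves strand 1? yes. Count so far: 1
Gen 6: crossing 1x3. Involves strand 1? yes. Count so far: 2
Gen 7: crossing 3x1. Involves strand 1? yes. Count so far: 3
Gen 8: crossing 1x3. Involves strand 1? yes. Count so far: 4
Gen 9: crossing 3x1. Involves strand 1? yes. Count so far: 5
Gen 10: crossing 1x3. Involves strand 1? yes. Count so far: 6
Gen 11: crossing 3x1. Involves strand 1? yes. Count so far: 7

Answer: 7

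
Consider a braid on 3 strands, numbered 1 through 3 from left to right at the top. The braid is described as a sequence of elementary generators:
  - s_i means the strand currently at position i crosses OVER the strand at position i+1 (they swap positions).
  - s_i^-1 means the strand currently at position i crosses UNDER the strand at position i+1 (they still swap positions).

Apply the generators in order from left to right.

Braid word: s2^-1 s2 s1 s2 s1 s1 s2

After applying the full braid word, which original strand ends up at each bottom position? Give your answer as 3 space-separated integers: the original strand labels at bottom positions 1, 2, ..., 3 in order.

Answer: 2 1 3

Derivation:
Gen 1 (s2^-1): strand 2 crosses under strand 3. Perm now: [1 3 2]
Gen 2 (s2): strand 3 crosses over strand 2. Perm now: [1 2 3]
Gen 3 (s1): strand 1 crosses over strand 2. Perm now: [2 1 3]
Gen 4 (s2): strand 1 crosses over strand 3. Perm now: [2 3 1]
Gen 5 (s1): strand 2 crosses over strand 3. Perm now: [3 2 1]
Gen 6 (s1): strand 3 crosses over strand 2. Perm now: [2 3 1]
Gen 7 (s2): strand 3 crosses over strand 1. Perm now: [2 1 3]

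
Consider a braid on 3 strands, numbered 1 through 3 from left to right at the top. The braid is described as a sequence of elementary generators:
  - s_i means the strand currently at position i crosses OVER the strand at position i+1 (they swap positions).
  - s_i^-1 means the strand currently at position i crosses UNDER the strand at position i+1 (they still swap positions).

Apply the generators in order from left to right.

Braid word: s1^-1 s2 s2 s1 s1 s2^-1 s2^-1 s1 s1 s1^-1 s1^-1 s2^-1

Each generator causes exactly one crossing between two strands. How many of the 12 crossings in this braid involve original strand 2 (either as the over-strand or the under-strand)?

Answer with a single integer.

Gen 1: crossing 1x2. Involves strand 2? yes. Count so far: 1
Gen 2: crossing 1x3. Involves strand 2? no. Count so far: 1
Gen 3: crossing 3x1. Involves strand 2? no. Count so far: 1
Gen 4: crossing 2x1. Involves strand 2? yes. Count so far: 2
Gen 5: crossing 1x2. Involves strand 2? yes. Count so far: 3
Gen 6: crossing 1x3. Involves strand 2? no. Count so far: 3
Gen 7: crossing 3x1. Involves strand 2? no. Count so far: 3
Gen 8: crossing 2x1. Involves strand 2? yes. Count so far: 4
Gen 9: crossing 1x2. Involves strand 2? yes. Count so far: 5
Gen 10: crossing 2x1. Involves strand 2? yes. Count so far: 6
Gen 11: crossing 1x2. Involves strand 2? yes. Count so far: 7
Gen 12: crossing 1x3. Involves strand 2? no. Count so far: 7

Answer: 7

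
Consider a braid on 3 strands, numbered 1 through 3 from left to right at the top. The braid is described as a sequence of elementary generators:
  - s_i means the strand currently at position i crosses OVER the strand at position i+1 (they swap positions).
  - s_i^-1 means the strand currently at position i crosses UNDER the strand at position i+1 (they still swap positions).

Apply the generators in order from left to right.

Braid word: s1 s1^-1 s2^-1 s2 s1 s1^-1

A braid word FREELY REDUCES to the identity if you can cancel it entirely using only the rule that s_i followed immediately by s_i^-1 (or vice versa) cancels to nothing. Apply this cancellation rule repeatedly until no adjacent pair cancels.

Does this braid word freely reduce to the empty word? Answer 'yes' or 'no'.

Gen 1 (s1): push. Stack: [s1]
Gen 2 (s1^-1): cancels prior s1. Stack: []
Gen 3 (s2^-1): push. Stack: [s2^-1]
Gen 4 (s2): cancels prior s2^-1. Stack: []
Gen 5 (s1): push. Stack: [s1]
Gen 6 (s1^-1): cancels prior s1. Stack: []
Reduced word: (empty)

Answer: yes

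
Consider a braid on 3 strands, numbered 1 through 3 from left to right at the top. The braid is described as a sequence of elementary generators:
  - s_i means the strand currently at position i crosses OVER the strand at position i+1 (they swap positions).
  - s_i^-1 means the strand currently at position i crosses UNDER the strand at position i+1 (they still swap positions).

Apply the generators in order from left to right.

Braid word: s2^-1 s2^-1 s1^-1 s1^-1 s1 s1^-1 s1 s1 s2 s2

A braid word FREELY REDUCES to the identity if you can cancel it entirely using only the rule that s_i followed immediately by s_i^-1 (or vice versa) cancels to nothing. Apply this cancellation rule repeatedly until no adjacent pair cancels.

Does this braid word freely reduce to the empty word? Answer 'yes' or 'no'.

Gen 1 (s2^-1): push. Stack: [s2^-1]
Gen 2 (s2^-1): push. Stack: [s2^-1 s2^-1]
Gen 3 (s1^-1): push. Stack: [s2^-1 s2^-1 s1^-1]
Gen 4 (s1^-1): push. Stack: [s2^-1 s2^-1 s1^-1 s1^-1]
Gen 5 (s1): cancels prior s1^-1. Stack: [s2^-1 s2^-1 s1^-1]
Gen 6 (s1^-1): push. Stack: [s2^-1 s2^-1 s1^-1 s1^-1]
Gen 7 (s1): cancels prior s1^-1. Stack: [s2^-1 s2^-1 s1^-1]
Gen 8 (s1): cancels prior s1^-1. Stack: [s2^-1 s2^-1]
Gen 9 (s2): cancels prior s2^-1. Stack: [s2^-1]
Gen 10 (s2): cancels prior s2^-1. Stack: []
Reduced word: (empty)

Answer: yes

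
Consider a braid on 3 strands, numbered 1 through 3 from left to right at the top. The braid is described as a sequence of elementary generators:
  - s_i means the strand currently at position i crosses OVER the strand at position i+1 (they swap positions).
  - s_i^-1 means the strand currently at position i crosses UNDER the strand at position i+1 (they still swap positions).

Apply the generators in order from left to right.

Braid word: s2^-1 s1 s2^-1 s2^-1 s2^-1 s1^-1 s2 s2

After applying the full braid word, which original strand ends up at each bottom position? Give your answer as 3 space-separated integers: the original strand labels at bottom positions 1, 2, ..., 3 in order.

Answer: 2 3 1

Derivation:
Gen 1 (s2^-1): strand 2 crosses under strand 3. Perm now: [1 3 2]
Gen 2 (s1): strand 1 crosses over strand 3. Perm now: [3 1 2]
Gen 3 (s2^-1): strand 1 crosses under strand 2. Perm now: [3 2 1]
Gen 4 (s2^-1): strand 2 crosses under strand 1. Perm now: [3 1 2]
Gen 5 (s2^-1): strand 1 crosses under strand 2. Perm now: [3 2 1]
Gen 6 (s1^-1): strand 3 crosses under strand 2. Perm now: [2 3 1]
Gen 7 (s2): strand 3 crosses over strand 1. Perm now: [2 1 3]
Gen 8 (s2): strand 1 crosses over strand 3. Perm now: [2 3 1]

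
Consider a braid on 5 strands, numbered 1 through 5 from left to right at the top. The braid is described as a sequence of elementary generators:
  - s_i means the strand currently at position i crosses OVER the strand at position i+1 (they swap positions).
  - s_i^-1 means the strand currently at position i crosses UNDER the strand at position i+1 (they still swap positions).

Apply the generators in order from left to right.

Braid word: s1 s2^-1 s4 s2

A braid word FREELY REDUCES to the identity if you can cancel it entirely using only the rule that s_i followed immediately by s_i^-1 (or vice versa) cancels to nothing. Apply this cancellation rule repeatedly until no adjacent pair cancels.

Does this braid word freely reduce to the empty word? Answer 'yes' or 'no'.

Gen 1 (s1): push. Stack: [s1]
Gen 2 (s2^-1): push. Stack: [s1 s2^-1]
Gen 3 (s4): push. Stack: [s1 s2^-1 s4]
Gen 4 (s2): push. Stack: [s1 s2^-1 s4 s2]
Reduced word: s1 s2^-1 s4 s2

Answer: no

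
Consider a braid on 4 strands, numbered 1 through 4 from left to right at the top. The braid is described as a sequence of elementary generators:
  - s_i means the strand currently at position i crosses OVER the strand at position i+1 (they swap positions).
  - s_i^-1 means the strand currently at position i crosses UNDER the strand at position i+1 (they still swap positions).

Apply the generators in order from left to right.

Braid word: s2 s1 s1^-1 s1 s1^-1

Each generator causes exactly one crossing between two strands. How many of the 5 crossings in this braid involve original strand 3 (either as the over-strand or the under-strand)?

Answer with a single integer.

Gen 1: crossing 2x3. Involves strand 3? yes. Count so far: 1
Gen 2: crossing 1x3. Involves strand 3? yes. Count so far: 2
Gen 3: crossing 3x1. Involves strand 3? yes. Count so far: 3
Gen 4: crossing 1x3. Involves strand 3? yes. Count so far: 4
Gen 5: crossing 3x1. Involves strand 3? yes. Count so far: 5

Answer: 5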